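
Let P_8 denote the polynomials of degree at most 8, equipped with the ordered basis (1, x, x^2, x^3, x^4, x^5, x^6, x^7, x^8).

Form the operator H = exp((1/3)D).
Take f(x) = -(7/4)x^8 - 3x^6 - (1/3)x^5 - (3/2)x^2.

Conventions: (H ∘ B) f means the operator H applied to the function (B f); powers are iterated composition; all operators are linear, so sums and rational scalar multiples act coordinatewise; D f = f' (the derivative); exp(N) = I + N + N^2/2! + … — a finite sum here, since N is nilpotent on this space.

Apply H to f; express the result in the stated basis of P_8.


order-1 term: -(14/3)x^7 - 6x^5 - (5/9)x^4 - x
order-2 term: -(49/9)x^6 - 5x^4 - (10/27)x^3 - 1/6
order-3 term: -(98/27)x^5 - (20/9)x^3 - (10/81)x^2
order-4 term: -(245/162)x^4 - (5/9)x^2 - (5/243)x
order-5 term: -(98/243)x^3 - (2/27)x - 1/729
order-6 term: -(49/729)x^2 - 1/243
order-7 term: -(14/2187)x
order-8 term: -7/26244
the series for exp((1/3)D) f terminates at order 8
exp((1/3)D) f = -(7/4)x^8 - (14/3)x^7 - (76/9)x^6 - (269/27)x^5 - (1145/162)x^4 - (728/243)x^3 - (3275/1458)x^2 - (2408/2187)x - 4525/26244

the image equals g(x) = -(7/4)x^8 - (14/3)x^7 - (76/9)x^6 - (269/27)x^5 - (1145/162)x^4 - (728/243)x^3 - (3275/1458)x^2 - (2408/2187)x - 4525/26244


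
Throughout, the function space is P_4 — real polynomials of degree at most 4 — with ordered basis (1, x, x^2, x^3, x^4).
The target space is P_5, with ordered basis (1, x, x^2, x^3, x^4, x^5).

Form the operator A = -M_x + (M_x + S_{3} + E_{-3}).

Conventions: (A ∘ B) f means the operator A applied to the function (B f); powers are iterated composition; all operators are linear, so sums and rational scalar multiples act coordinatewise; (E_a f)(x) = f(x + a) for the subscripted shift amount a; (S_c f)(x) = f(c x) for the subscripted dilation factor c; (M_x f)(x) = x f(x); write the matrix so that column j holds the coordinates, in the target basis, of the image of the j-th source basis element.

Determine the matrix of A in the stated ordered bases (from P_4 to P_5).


image of 1: 2
image of x: 4x - 3
image of x^2: 10x^2 - 6x + 9
image of x^3: 28x^3 - 9x^2 + 27x - 27
image of x^4: 82x^4 - 12x^3 + 54x^2 - 108x + 81
each image's coordinates form column j of the matrix

the matrix is [[2, -3, 9, -27, 81]; [0, 4, -6, 27, -108]; [0, 0, 10, -9, 54]; [0, 0, 0, 28, -12]; [0, 0, 0, 0, 82]; [0, 0, 0, 0, 0]] (rows listed top to bottom)


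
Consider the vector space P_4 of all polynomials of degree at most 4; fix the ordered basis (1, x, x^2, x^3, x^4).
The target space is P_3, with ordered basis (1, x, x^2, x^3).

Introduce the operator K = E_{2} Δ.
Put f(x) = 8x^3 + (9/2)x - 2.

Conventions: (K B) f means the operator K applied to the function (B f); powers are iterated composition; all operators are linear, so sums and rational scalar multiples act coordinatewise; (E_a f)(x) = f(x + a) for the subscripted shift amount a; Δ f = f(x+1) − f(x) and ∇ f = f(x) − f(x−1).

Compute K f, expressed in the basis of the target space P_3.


Δ f = 24x^2 + 24x + 25/2
E_{2} Δ f = 24x^2 + 120x + 313/2

g(x) = 24x^2 + 120x + 313/2


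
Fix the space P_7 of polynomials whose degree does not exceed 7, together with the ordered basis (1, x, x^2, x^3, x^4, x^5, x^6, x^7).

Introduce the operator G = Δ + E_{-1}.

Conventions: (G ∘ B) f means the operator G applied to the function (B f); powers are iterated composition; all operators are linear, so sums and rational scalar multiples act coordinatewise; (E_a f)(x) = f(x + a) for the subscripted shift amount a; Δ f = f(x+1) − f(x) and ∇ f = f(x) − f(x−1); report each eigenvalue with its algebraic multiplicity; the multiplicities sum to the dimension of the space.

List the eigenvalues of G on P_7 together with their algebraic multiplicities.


λ = 1 (multiplicity 8)

image of 1: 1
image of x: x
image of x^2: x^2 + 2
image of x^3: x^3 + 6x
image of x^4: x^4 + 12x^2 + 2
image of x^5: x^5 + 20x^3 + 10x
image of x^6: x^6 + 30x^4 + 30x^2 + 2
image of x^7: x^7 + 42x^5 + 70x^3 + 14x
the matrix is upper triangular; its diagonal is (1, 1, 1, 1, 1, 1, 1, 1)
for a triangular matrix the eigenvalues are the diagonal entries, with algebraic multiplicity their repetition count


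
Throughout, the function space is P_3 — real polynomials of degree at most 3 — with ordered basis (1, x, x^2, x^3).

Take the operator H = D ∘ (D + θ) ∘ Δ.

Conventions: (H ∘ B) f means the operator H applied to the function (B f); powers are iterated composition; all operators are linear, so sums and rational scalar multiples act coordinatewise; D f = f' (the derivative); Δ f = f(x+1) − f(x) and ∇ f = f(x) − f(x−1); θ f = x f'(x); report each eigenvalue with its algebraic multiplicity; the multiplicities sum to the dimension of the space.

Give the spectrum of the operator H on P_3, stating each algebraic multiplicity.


image of 1: 0
image of x: 0
image of x^2: 2
image of x^3: 12x + 9
the matrix is upper triangular; its diagonal is (0, 0, 0, 0)
for a triangular matrix the eigenvalues are the diagonal entries, with algebraic multiplicity their repetition count

λ = 0 (multiplicity 4)


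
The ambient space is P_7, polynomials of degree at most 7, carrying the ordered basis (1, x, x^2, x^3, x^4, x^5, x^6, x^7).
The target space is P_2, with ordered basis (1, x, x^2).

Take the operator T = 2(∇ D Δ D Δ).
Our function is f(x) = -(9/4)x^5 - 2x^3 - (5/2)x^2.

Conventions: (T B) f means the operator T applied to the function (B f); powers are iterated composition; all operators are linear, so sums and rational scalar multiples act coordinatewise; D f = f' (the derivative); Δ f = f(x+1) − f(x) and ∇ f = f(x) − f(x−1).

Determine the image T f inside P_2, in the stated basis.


the result is g(x) = -540

Δ f = -(45/4)x^4 - (45/2)x^3 - (57/2)x^2 - (89/4)x - 27/4
D Δ f = -45x^3 - (135/2)x^2 - 57x - 89/4
Δ D Δ f = -135x^2 - 270x - 339/2
D Δ D Δ f = -270x - 270
∇ D Δ D Δ f = -270
(2(∇ D Δ D Δ)) f = -540


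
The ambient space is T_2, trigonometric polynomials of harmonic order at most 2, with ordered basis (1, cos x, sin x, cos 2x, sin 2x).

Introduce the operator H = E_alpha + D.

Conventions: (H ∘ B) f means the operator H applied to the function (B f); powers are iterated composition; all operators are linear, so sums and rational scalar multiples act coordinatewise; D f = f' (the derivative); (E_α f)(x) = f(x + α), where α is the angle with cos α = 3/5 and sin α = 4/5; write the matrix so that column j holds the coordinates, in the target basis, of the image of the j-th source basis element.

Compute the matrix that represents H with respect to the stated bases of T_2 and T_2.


the matrix is [[1, 0, 0, 0, 0]; [0, 3/5, 9/5, 0, 0]; [0, -9/5, 3/5, 0, 0]; [0, 0, 0, -7/25, 74/25]; [0, 0, 0, -74/25, -7/25]] (rows listed top to bottom)

image of 1: 1
image of cos x: (3/5)cos x - (9/5)sin x
image of sin x: (9/5)cos x + (3/5)sin x
image of cos 2x: -(7/25)cos 2x - (74/25)sin 2x
image of sin 2x: (74/25)cos 2x - (7/25)sin 2x
each image's coordinates form column j of the matrix


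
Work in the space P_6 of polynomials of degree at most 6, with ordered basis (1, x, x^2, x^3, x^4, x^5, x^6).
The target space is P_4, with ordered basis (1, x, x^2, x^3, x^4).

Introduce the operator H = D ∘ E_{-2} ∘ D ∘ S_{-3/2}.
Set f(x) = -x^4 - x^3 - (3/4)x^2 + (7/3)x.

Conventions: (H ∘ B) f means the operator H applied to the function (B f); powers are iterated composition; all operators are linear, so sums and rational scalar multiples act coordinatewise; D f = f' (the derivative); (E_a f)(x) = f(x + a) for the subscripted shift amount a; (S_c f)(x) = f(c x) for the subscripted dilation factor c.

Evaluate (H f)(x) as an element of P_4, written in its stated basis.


S_{-3/2} f = -(81/16)x^4 + (27/8)x^3 - (27/16)x^2 - (7/2)x
D S_{-3/2} f = -(81/4)x^3 + (81/8)x^2 - (27/8)x - 7/2
E_{-2} D S_{-3/2} f = -(81/4)x^3 + (1053/8)x^2 - (2295/8)x + 823/4
D E_{-2} D S_{-3/2} f = -(243/4)x^2 + (1053/4)x - 2295/8

g(x) = -(243/4)x^2 + (1053/4)x - 2295/8


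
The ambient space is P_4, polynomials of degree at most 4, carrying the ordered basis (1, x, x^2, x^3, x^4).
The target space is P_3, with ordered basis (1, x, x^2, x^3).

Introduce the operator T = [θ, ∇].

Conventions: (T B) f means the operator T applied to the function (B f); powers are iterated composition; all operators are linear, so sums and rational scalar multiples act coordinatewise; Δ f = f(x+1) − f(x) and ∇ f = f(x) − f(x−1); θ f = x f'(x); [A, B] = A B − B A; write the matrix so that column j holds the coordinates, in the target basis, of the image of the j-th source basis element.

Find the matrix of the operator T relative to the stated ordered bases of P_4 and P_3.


image of 1: 0
image of x: -1
image of x^2: -2x + 2
image of x^3: -3x^2 + 6x - 3
image of x^4: -4x^3 + 12x^2 - 12x + 4
each image's coordinates form column j of the matrix

the matrix is [[0, -1, 2, -3, 4]; [0, 0, -2, 6, -12]; [0, 0, 0, -3, 12]; [0, 0, 0, 0, -4]] (rows listed top to bottom)


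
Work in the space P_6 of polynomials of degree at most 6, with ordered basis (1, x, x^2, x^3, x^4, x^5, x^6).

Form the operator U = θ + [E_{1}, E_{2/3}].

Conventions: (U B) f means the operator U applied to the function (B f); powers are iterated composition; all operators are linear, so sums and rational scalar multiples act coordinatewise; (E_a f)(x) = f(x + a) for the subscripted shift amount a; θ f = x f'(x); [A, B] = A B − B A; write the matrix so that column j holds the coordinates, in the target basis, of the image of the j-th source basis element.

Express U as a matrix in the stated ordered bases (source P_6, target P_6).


the matrix is [[0, 0, 0, 0, 0, 0, 0]; [0, 1, 0, 0, 0, 0, 0]; [0, 0, 2, 0, 0, 0, 0]; [0, 0, 0, 3, 0, 0, 0]; [0, 0, 0, 0, 4, 0, 0]; [0, 0, 0, 0, 0, 5, 0]; [0, 0, 0, 0, 0, 0, 6]] (rows listed top to bottom)

image of 1: 0
image of x: x
image of x^2: 2x^2
image of x^3: 3x^3
image of x^4: 4x^4
image of x^5: 5x^5
image of x^6: 6x^6
each image's coordinates form column j of the matrix


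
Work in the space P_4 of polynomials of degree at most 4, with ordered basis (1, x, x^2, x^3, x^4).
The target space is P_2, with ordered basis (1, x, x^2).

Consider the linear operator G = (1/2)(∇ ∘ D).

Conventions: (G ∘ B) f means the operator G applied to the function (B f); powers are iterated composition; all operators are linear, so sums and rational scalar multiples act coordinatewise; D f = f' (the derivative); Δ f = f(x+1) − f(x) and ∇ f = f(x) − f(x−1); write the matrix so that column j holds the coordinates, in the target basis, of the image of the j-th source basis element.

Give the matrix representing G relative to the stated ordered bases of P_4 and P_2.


image of 1: 0
image of x: 0
image of x^2: 1
image of x^3: 3x - 3/2
image of x^4: 6x^2 - 6x + 2
each image's coordinates form column j of the matrix

the matrix is [[0, 0, 1, -3/2, 2]; [0, 0, 0, 3, -6]; [0, 0, 0, 0, 6]] (rows listed top to bottom)


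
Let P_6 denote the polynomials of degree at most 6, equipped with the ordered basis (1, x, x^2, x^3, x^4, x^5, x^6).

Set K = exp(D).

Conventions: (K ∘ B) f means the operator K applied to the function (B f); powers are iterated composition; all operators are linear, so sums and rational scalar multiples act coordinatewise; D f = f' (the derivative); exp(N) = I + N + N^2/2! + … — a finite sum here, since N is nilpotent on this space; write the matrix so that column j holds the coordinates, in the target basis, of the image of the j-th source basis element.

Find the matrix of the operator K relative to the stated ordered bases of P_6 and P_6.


the matrix is [[1, 1, 1, 1, 1, 1, 1]; [0, 1, 2, 3, 4, 5, 6]; [0, 0, 1, 3, 6, 10, 15]; [0, 0, 0, 1, 4, 10, 20]; [0, 0, 0, 0, 1, 5, 15]; [0, 0, 0, 0, 0, 1, 6]; [0, 0, 0, 0, 0, 0, 1]] (rows listed top to bottom)

image of 1: 1
image of x: x + 1
image of x^2: x^2 + 2x + 1
image of x^3: x^3 + 3x^2 + 3x + 1
image of x^4: x^4 + 4x^3 + 6x^2 + 4x + 1
image of x^5: x^5 + 5x^4 + 10x^3 + 10x^2 + 5x + 1
image of x^6: x^6 + 6x^5 + 15x^4 + 20x^3 + 15x^2 + 6x + 1
each image's coordinates form column j of the matrix


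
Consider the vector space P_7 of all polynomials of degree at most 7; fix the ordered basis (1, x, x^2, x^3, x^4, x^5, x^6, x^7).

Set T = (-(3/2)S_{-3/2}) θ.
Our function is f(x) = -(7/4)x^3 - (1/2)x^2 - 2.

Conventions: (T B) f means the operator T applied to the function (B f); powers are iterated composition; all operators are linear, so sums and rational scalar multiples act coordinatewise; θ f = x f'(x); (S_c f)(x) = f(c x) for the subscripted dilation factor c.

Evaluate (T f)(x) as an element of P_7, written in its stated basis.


θ f = -(21/4)x^3 - x^2
S_{-3/2} θ f = (567/32)x^3 - (9/4)x^2
(-(3/2)S_{-3/2}) θ f = -(1701/64)x^3 + (27/8)x^2

the image equals g(x) = -(1701/64)x^3 + (27/8)x^2


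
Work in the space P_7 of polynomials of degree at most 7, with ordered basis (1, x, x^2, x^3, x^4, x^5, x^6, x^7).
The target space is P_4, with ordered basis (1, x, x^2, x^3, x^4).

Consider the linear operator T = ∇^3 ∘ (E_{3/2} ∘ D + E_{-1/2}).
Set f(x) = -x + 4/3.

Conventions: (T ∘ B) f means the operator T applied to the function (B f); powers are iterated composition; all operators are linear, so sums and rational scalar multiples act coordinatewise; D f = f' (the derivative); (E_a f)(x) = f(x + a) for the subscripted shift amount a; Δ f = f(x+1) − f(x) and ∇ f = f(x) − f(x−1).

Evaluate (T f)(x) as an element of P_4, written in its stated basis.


D f = -1
E_{3/2} D f = -1
E_{-1/2} f = -x + 11/6
(E_{3/2} ∘ D + E_{-1/2}) f = -x + 5/6
∇ (E_{3/2} ∘ D + E_{-1/2}) f = -1
∇ ∇ (E_{3/2} ∘ D + E_{-1/2}) f = 0
∇ ∇ ∇ (E_{3/2} ∘ D + E_{-1/2}) f = 0

the result is g(x) = 0


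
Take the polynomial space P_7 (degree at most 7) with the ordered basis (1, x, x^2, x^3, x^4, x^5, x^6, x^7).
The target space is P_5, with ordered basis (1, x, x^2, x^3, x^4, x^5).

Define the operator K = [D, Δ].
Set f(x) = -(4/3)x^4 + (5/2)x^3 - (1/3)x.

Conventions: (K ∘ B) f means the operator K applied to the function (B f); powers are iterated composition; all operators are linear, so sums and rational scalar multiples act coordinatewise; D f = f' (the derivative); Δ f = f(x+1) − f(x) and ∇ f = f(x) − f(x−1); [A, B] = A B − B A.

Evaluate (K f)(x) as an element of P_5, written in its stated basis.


Δ f = -(16/3)x^3 - (1/2)x^2 + (13/6)x + 5/6
D Δ f = -16x^2 - x + 13/6
D f = -(16/3)x^3 + (15/2)x^2 - 1/3
Δ D f = -16x^2 - x + 13/6
[D, Δ] f = 0

the image equals g(x) = 0


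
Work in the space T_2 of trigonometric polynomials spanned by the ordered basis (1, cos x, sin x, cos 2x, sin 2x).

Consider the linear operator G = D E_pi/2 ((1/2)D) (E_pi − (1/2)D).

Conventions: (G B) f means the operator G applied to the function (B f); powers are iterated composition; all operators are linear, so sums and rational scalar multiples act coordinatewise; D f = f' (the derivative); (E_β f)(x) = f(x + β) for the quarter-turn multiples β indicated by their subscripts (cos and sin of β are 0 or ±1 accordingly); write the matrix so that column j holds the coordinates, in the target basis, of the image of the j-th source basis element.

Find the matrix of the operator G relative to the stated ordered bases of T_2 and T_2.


image of 1: 0
image of cos x: -(1/4)cos x - (1/2)sin x
image of sin x: (1/2)cos x - (1/4)sin x
image of cos 2x: 2cos 2x + 2sin 2x
image of sin 2x: -2cos 2x + 2sin 2x
each image's coordinates form column j of the matrix

the matrix is [[0, 0, 0, 0, 0]; [0, -1/4, 1/2, 0, 0]; [0, -1/2, -1/4, 0, 0]; [0, 0, 0, 2, -2]; [0, 0, 0, 2, 2]] (rows listed top to bottom)


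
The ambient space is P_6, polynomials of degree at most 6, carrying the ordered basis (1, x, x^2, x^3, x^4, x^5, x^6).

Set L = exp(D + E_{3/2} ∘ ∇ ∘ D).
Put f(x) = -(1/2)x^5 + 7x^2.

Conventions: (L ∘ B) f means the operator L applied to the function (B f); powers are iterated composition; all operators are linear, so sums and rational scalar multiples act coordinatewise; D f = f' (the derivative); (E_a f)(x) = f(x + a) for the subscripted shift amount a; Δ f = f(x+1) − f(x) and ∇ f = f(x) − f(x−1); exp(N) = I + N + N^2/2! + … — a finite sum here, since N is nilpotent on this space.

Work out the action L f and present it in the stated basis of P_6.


g(x) = -(1/2)x^5 - (5/2)x^4 - 15x^3 - 58x^2 - 141x - 309/2

order-1 term: -(5/2)x^4 - 10x^3 - 30x^2 - (37/2)x + 3/2
order-2 term: -5x^3 - 30x^2 - 90x - 171/2
order-3 term: -5x^2 - 30x - 60
order-4 term: -(5/2)x - 10
order-5 term: -1/2
the series for exp(D + E_{3/2} ∘ ∇ ∘ D) f terminates at order 5
exp(D + E_{3/2} ∘ ∇ ∘ D) f = -(1/2)x^5 - (5/2)x^4 - 15x^3 - 58x^2 - 141x - 309/2


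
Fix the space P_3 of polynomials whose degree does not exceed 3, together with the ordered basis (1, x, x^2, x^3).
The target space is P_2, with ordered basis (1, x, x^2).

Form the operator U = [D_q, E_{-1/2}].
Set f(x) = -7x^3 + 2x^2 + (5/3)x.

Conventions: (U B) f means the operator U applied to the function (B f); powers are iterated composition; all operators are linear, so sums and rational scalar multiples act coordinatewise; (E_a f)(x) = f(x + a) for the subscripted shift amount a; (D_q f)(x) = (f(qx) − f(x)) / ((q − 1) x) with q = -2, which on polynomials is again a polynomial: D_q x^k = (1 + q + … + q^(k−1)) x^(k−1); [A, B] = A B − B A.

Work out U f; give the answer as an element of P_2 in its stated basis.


E_{-1/2} f = -7x^3 + (25/2)x^2 - (67/12)x + 13/24
D_q E_{-1/2} f = -21x^2 - (25/2)x - 67/12
D_q f = -21x^2 - 2x + 5/3
E_{-1/2} D_q f = -21x^2 + 19x - 31/12
[D_q, E_{-1/2}] f = -(63/2)x - 3

g(x) = -(63/2)x - 3


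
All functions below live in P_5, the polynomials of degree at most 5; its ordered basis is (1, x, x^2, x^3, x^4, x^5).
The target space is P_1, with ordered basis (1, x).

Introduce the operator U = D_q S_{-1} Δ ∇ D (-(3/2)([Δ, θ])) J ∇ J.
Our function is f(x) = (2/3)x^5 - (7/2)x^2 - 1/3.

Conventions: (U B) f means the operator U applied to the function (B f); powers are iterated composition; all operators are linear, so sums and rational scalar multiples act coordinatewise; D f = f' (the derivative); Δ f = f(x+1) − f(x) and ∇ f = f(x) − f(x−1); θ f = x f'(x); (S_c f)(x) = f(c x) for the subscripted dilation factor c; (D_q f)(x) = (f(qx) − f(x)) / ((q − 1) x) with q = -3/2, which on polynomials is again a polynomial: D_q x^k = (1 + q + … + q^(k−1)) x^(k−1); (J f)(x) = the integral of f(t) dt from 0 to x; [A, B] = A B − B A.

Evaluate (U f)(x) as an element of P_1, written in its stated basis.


the image equals g(x) = 30x + 60

J f = (1/9)x^6 - (7/6)x^3 - (1/3)x
∇ J f = (2/3)x^5 - (5/3)x^4 + (20/9)x^3 - (31/6)x^2 + (25/6)x - 29/18
J ∇ J f = (1/9)x^6 - (1/3)x^5 + (5/9)x^4 - (31/18)x^3 + (25/12)x^2 - (29/18)x
θ (J ∇ J) f = (2/3)x^6 - (5/3)x^5 + (20/9)x^4 - (31/6)x^3 + (25/6)x^2 - (29/18)x
Δ θ (J ∇ J) f = 4x^5 + (5/3)x^4 + (50/9)x^3 - (53/6)x^2 - (47/18)x - 25/18
Δ (J ∇ J) f = (2/3)x^5 + (10/9)x^3 - (7/2)x^2 + (2/9)x - 11/12
θ Δ (J ∇ J) f = (10/3)x^5 + (10/3)x^3 - 7x^2 + (2/9)x
[Δ, θ] (J ∇ J) f = (2/3)x^5 + (5/3)x^4 + (20/9)x^3 - (11/6)x^2 - (17/6)x - 25/18
(-(3/2)([Δ, θ])) (J ∇ J) f = -x^5 - (5/2)x^4 - (10/3)x^3 + (11/4)x^2 + (17/4)x + 25/12
D (-(3/2)([Δ, θ])) (J ∇ J) f = -5x^4 - 10x^3 - 10x^2 + (11/2)x + 17/4
∇ D (-(3/2)([Δ, θ])) (J ∇ J) f = -20x^3 - 10x + 21/2
Δ (∇ D) (-(3/2)([Δ, θ])) (J ∇ J) f = -60x^2 - 60x - 30
S_{-1} Δ (∇ D) (-(3/2)([Δ, θ])) (J ∇ J) f = -60x^2 + 60x - 30
D_q S_{-1} Δ (∇ D) (-(3/2)([Δ, θ])) (J ∇ J) f = 30x + 60


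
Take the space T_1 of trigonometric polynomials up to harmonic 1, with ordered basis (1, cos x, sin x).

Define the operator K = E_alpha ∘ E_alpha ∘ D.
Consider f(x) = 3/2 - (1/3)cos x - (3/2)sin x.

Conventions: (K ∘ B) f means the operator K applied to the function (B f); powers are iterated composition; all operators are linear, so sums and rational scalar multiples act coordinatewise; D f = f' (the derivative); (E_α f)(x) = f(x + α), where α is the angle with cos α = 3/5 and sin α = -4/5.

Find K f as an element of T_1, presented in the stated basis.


the result is g(x) = (1/10)cos x - (23/15)sin x

D f = -(3/2)cos x + (1/3)sin x
E_alpha D f = -(7/6)cos x - sin x
E_alpha E_alpha D f = (1/10)cos x - (23/15)sin x


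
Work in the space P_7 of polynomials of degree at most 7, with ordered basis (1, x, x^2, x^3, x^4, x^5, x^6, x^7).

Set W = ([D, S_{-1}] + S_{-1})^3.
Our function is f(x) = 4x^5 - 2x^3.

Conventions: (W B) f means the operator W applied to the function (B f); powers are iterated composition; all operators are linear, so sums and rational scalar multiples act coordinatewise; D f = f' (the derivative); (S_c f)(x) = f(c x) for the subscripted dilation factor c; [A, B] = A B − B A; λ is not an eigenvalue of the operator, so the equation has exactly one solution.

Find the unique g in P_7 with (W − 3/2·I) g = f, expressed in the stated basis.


write g with unknown coordinates in the stated basis and equate coefficients in (W − 3/2·I) g = f
solving from the highest basis element down gives g = -(8/5)x^5 + 32x^4 + 52x^3 - 5232x^2 - (51648/5)x + 650112/5
check: W g = (8/5)x^5 + 48x^4 + 76x^3 - 7848x^2 - (77472/5)x + 975168/5
so W g − 3/2·g = 4x^5 - 2x^3 = f ✓

the image equals g(x) = -(8/5)x^5 + 32x^4 + 52x^3 - 5232x^2 - (51648/5)x + 650112/5


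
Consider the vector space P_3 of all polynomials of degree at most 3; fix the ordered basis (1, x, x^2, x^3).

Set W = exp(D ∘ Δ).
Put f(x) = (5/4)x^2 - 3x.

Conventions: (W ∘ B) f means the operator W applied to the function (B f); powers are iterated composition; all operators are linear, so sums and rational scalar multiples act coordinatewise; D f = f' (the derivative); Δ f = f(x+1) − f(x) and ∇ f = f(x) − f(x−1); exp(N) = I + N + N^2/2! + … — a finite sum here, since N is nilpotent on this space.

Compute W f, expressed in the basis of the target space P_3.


order-1 term: 5/2
the series for exp(D ∘ Δ) f terminates at order 1
exp(D ∘ Δ) f = (5/4)x^2 - 3x + 5/2

g(x) = (5/4)x^2 - 3x + 5/2


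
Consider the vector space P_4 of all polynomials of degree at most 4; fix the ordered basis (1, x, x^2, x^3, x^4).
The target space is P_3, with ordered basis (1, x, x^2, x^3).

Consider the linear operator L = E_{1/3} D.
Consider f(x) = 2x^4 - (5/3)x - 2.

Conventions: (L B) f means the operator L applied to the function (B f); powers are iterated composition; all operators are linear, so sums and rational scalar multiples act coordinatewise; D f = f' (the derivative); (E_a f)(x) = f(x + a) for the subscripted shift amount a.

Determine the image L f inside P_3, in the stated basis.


the result is g(x) = 8x^3 + 8x^2 + (8/3)x - 37/27

D f = 8x^3 - 5/3
E_{1/3} D f = 8x^3 + 8x^2 + (8/3)x - 37/27


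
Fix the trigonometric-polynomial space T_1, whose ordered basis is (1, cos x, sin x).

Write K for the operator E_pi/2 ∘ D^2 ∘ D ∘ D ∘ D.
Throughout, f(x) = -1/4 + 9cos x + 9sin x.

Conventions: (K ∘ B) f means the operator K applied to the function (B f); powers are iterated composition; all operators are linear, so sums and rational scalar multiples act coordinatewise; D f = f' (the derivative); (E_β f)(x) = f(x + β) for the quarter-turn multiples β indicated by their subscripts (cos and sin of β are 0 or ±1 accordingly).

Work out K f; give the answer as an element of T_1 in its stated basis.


g(x) = -9cos x - 9sin x

D f = 9cos x - 9sin x
D D f = -9cos x - 9sin x
D D D f = -9cos x + 9sin x
D D D D f = 9cos x + 9sin x
D D D D D f = 9cos x - 9sin x
E_pi/2 (D^2 ∘ D ∘ D) D f = -9cos x - 9sin x


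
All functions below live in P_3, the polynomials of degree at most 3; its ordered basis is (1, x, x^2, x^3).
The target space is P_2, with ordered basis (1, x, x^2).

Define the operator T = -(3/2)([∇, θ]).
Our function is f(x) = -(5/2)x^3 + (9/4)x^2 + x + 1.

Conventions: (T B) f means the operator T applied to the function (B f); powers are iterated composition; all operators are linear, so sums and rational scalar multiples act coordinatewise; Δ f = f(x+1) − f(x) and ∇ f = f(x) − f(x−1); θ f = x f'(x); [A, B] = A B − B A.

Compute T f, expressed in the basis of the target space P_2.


g(x) = (45/4)x^2 - (117/4)x + 33/2

θ f = -(15/2)x^3 + (9/2)x^2 + x
∇ θ f = -(45/2)x^2 + (63/2)x - 11
∇ f = -(15/2)x^2 + 12x - 15/4
θ ∇ f = -15x^2 + 12x
[∇, θ] f = -(15/2)x^2 + (39/2)x - 11
(-(3/2)([∇, θ])) f = (45/4)x^2 - (117/4)x + 33/2


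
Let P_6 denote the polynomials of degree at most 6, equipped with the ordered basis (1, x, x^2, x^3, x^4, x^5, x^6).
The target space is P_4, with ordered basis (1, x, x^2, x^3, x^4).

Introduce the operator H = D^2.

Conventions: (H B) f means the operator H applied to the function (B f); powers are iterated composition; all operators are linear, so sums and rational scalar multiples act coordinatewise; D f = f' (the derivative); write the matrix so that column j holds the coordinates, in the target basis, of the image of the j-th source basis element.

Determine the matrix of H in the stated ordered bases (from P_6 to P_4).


image of 1: 0
image of x: 0
image of x^2: 2
image of x^3: 6x
image of x^4: 12x^2
image of x^5: 20x^3
image of x^6: 30x^4
each image's coordinates form column j of the matrix

the matrix is [[0, 0, 2, 0, 0, 0, 0]; [0, 0, 0, 6, 0, 0, 0]; [0, 0, 0, 0, 12, 0, 0]; [0, 0, 0, 0, 0, 20, 0]; [0, 0, 0, 0, 0, 0, 30]] (rows listed top to bottom)


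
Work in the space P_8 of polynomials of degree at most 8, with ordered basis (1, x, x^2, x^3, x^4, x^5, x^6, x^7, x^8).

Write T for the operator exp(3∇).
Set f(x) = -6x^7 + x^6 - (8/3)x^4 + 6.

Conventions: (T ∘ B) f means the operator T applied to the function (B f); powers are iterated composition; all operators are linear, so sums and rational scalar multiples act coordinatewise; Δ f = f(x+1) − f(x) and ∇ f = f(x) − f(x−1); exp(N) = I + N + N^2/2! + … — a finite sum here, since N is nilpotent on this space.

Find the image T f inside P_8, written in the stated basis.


order-1 term: -126x^6 + 396x^5 - 675x^4 + 658x^3 - 375x^2 + 112x - 13
order-2 term: -1134x^5 + 5805x^4 - 13770x^3 + 17811x^2 - 12240x + 3513
order-3 term: -5670x^4 + 34560x^3 - 87480x^2 + 105822x - 50760
order-4 term: -17010x^3 + 103275x^2 - 225990x + 175149
order-5 term: -30618x^2 + 154548x - 207765
order-6 term: -30618x + 92583
order-7 term: -13122
the series for exp(3∇) f terminates at order 7
exp(3∇) f = -6x^7 - 125x^6 - 738x^5 - (1628/3)x^4 + 4438x^3 + 2613x^2 - 8366x - 409

the result is g(x) = -6x^7 - 125x^6 - 738x^5 - (1628/3)x^4 + 4438x^3 + 2613x^2 - 8366x - 409


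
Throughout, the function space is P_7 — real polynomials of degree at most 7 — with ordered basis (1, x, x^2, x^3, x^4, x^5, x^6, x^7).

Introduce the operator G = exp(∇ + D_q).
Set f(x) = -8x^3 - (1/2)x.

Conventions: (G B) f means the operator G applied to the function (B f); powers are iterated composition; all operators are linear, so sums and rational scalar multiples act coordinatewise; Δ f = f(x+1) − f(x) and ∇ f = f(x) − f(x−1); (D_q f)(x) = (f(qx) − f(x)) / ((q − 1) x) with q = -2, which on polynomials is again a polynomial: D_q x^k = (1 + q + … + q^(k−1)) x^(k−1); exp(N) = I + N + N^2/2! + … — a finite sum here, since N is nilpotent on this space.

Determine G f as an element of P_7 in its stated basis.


order-1 term: -48x^2 + 24x - 9
order-2 term: -24x + 48
order-3 term: -16
the series for exp(∇ + D_q) f terminates at order 3
exp(∇ + D_q) f = -8x^3 - 48x^2 - (1/2)x + 23

the image equals g(x) = -8x^3 - 48x^2 - (1/2)x + 23


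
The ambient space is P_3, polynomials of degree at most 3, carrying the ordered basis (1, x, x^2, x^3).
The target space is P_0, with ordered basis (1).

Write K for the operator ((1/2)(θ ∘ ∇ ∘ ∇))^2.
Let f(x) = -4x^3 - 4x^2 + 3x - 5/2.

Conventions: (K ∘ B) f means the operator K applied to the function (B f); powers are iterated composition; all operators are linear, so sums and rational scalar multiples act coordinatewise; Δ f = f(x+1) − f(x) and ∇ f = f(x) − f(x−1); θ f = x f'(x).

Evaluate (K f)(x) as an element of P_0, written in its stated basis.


∇ f = -12x^2 + 4x + 3
∇ ∇ f = -24x + 16
θ ∇ ∇ f = -24x
((1/2)(θ ∘ ∇ ∘ ∇)) f = -12x
∇ ((1/2)(θ ∘ ∇ ∘ ∇)) f = -12
∇ ∇ ((1/2)(θ ∘ ∇ ∘ ∇)) f = 0
θ ∇ ∇ ((1/2)(θ ∘ ∇ ∘ ∇)) f = 0
((1/2)(θ ∘ ∇ ∘ ∇)) ((1/2)(θ ∘ ∇ ∘ ∇)) f = 0

the image equals g(x) = 0


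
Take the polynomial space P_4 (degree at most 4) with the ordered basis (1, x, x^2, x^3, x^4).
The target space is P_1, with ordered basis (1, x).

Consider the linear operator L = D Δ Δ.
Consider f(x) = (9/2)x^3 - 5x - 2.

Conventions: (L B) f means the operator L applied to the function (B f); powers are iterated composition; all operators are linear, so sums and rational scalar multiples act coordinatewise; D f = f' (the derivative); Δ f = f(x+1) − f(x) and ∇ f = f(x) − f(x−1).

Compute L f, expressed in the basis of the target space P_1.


Δ f = (27/2)x^2 + (27/2)x - 1/2
Δ Δ f = 27x + 27
D Δ Δ f = 27

g(x) = 27


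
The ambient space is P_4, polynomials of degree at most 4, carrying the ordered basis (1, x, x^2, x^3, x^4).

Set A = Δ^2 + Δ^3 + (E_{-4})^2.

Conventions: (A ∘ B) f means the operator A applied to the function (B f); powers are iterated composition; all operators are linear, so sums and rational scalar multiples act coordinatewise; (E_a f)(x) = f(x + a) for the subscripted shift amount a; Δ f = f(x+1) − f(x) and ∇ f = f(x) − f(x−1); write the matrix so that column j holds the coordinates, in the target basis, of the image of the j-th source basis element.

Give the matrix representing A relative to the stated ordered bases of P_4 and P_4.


image of 1: 1
image of x: x - 8
image of x^2: x^2 - 16x + 66
image of x^3: x^3 - 24x^2 + 198x - 500
image of x^4: x^4 - 32x^3 + 396x^2 - 2000x + 4146
each image's coordinates form column j of the matrix

the matrix is [[1, -8, 66, -500, 4146]; [0, 1, -16, 198, -2000]; [0, 0, 1, -24, 396]; [0, 0, 0, 1, -32]; [0, 0, 0, 0, 1]] (rows listed top to bottom)


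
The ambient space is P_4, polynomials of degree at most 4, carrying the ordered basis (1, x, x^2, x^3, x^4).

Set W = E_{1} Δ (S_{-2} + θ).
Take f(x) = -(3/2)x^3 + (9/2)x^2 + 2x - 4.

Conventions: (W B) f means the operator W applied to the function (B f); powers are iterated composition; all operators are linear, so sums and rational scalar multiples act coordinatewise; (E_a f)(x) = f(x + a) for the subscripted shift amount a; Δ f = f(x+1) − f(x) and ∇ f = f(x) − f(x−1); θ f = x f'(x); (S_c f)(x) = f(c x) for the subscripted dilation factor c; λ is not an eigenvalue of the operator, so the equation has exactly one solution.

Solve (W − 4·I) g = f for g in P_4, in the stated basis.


g(x) = (3/8)x^3 - (81/32)x^2 - (197/16)x - 339/32

write g with unknown coordinates in the stated basis and equate coefficients in (W − 4·I) g = f
solving from the highest basis element down gives g = (3/8)x^3 - (81/32)x^2 - (197/16)x - 339/32
check: W g = -(45/8)x^2 - (189/4)x - 371/8
so W g − 4·g = -(3/2)x^3 + (9/2)x^2 + 2x - 4 = f ✓


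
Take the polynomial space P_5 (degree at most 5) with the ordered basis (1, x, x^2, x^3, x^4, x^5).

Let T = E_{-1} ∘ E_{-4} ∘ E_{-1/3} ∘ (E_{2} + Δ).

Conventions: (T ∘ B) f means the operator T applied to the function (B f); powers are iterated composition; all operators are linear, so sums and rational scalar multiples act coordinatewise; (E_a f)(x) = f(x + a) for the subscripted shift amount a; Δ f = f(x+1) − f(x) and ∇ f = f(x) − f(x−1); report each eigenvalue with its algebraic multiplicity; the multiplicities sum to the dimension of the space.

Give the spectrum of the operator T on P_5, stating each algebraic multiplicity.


λ = 1 (multiplicity 6)

image of 1: 1
image of x: x - 7/3
image of x^2: x^2 - (14/3)x + 13/9
image of x^3: x^3 - 7x^2 + (13/3)x + 899/27
image of x^4: x^4 - (28/3)x^3 + (26/3)x^2 + (3596/27)x - 26975/81
image of x^5: x^5 - (35/3)x^4 + (130/9)x^3 + (8990/27)x^2 - (134875/81)x + 577283/243
the matrix is upper triangular; its diagonal is (1, 1, 1, 1, 1, 1)
for a triangular matrix the eigenvalues are the diagonal entries, with algebraic multiplicity their repetition count


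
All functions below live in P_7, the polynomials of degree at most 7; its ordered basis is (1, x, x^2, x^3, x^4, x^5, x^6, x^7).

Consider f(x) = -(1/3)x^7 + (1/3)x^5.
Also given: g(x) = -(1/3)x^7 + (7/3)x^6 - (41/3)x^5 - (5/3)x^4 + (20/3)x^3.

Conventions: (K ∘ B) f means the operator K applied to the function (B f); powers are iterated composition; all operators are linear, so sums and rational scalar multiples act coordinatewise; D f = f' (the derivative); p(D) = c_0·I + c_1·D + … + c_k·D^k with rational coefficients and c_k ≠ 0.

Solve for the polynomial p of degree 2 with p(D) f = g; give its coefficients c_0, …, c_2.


c_0 = 1, c_1 = -1, c_2 = 1

D^0 f = -(1/3)x^7 + (1/3)x^5
D^1 f = -(7/3)x^6 + (5/3)x^4
D^2 f = -14x^5 + (20/3)x^3
matching coefficients of g against c_0 f + c_1 Df + … from the top degree down determines the c_i
solution: c_0 = 1, c_1 = -1, c_2 = 1


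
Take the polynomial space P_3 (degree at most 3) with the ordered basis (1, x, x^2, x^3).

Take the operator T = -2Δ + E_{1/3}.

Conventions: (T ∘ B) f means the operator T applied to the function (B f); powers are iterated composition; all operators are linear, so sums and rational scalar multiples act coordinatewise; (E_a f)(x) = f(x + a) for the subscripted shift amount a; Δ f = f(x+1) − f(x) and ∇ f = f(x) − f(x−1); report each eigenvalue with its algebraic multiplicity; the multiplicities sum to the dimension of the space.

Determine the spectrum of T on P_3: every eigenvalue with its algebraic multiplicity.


λ = 1 (multiplicity 4)

image of 1: 1
image of x: x - 5/3
image of x^2: x^2 - (10/3)x - 17/9
image of x^3: x^3 - 5x^2 - (17/3)x - 53/27
the matrix is upper triangular; its diagonal is (1, 1, 1, 1)
for a triangular matrix the eigenvalues are the diagonal entries, with algebraic multiplicity their repetition count


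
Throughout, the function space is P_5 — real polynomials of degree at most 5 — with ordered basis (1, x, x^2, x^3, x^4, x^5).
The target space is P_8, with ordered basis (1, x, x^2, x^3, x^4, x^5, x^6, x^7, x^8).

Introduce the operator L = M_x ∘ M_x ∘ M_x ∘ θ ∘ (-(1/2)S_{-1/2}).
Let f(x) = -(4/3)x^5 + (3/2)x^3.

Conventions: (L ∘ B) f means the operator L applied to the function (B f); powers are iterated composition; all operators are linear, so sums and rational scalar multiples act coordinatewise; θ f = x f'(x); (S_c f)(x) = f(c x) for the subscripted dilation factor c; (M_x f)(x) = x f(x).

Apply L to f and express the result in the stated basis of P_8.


the image equals g(x) = -(5/48)x^8 + (9/32)x^6

S_{-1/2} f = (1/24)x^5 - (3/16)x^3
(-(1/2)S_{-1/2}) f = -(1/48)x^5 + (3/32)x^3
θ (-(1/2)S_{-1/2}) f = -(5/48)x^5 + (9/32)x^3
M_x θ (-(1/2)S_{-1/2}) f = -(5/48)x^6 + (9/32)x^4
M_x (M_x ∘ θ) (-(1/2)S_{-1/2}) f = -(5/48)x^7 + (9/32)x^5
M_x (M_x ∘ M_x ∘ θ ∘ (-(1/2)S_{-1/2})) f = -(5/48)x^8 + (9/32)x^6


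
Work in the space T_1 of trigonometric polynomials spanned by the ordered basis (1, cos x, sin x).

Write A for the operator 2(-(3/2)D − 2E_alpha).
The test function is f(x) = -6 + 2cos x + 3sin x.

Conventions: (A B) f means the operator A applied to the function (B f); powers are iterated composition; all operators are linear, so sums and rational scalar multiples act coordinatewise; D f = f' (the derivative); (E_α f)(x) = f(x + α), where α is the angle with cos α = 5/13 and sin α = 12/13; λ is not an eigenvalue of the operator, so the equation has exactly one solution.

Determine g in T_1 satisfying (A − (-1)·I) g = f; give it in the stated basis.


g(x) = 2 + (247/586)cos x - (195/586)sin x

write g with unknown coordinates in the stated basis and equate coefficients in (A − (-1)·I) g = f
solving from the highest basis element down gives g = 2 + (247/586)cos x - (195/586)sin x
check: A g = -8 + (925/586)cos x + (1953/586)sin x
so A g − (-1)·g = -6 + 2cos x + 3sin x = f ✓


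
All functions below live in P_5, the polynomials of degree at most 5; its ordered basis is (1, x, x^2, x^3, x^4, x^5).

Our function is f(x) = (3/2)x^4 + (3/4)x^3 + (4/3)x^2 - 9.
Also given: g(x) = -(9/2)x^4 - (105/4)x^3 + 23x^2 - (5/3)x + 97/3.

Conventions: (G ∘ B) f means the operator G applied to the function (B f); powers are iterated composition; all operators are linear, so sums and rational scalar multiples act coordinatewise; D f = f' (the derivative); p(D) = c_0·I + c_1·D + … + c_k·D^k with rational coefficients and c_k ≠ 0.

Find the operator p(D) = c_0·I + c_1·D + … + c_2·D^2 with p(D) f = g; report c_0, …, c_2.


D^0 f = (3/2)x^4 + (3/4)x^3 + (4/3)x^2 - 9
D^1 f = 6x^3 + (9/4)x^2 + (8/3)x
D^2 f = 18x^2 + (9/2)x + 8/3
matching coefficients of g against c_0 f + c_1 Df + … from the top degree down determines the c_i
solution: c_0 = -3, c_1 = -4, c_2 = 2

p(D) = -3·I − 4·D + 2·D^2, i.e. c_0 = -3, c_1 = -4, c_2 = 2


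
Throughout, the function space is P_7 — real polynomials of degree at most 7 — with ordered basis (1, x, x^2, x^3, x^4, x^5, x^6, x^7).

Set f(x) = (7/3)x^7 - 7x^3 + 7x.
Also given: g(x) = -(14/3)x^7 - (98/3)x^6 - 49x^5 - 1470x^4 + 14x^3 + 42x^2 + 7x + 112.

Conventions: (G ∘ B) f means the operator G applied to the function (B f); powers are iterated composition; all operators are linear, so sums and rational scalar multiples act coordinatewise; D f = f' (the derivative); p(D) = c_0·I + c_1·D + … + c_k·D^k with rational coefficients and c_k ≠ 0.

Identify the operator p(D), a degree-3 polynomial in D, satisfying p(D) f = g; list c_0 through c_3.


p(D) = -2·I − 2·D − (1/2)·D^2 − 3·D^3, i.e. c_0 = -2, c_1 = -2, c_2 = -1/2, c_3 = -3

D^0 f = (7/3)x^7 - 7x^3 + 7x
D^1 f = (49/3)x^6 - 21x^2 + 7
D^2 f = 98x^5 - 42x
D^3 f = 490x^4 - 42
matching coefficients of g against c_0 f + c_1 Df + … from the top degree down determines the c_i
solution: c_0 = -2, c_1 = -2, c_2 = -1/2, c_3 = -3


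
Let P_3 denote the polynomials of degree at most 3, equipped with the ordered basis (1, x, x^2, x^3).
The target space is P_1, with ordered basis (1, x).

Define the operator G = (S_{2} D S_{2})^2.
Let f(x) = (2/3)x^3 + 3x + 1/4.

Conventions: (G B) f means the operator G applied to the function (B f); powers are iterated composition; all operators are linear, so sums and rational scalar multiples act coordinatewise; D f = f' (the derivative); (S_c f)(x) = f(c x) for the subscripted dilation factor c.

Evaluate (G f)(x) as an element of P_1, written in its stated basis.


the result is g(x) = 1024x

S_{2} f = (16/3)x^3 + 6x + 1/4
D S_{2} f = 16x^2 + 6
S_{2} D S_{2} f = 64x^2 + 6
S_{2} (S_{2} D S_{2}) f = 256x^2 + 6
D S_{2} (S_{2} D S_{2}) f = 512x
S_{2} D S_{2} (S_{2} D S_{2}) f = 1024x


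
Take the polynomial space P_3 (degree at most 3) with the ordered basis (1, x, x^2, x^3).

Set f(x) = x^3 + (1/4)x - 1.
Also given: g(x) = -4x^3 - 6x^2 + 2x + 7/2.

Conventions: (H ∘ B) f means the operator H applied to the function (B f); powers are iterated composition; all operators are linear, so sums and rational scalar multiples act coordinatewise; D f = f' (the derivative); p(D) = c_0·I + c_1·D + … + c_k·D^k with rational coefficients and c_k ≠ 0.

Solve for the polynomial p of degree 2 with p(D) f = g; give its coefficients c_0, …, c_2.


D^0 f = x^3 + (1/4)x - 1
D^1 f = 3x^2 + 1/4
D^2 f = 6x
matching coefficients of g against c_0 f + c_1 Df + … from the top degree down determines the c_i
solution: c_0 = -4, c_1 = -2, c_2 = 1/2

p(D) = -4·I − 2·D + (1/2)·D^2, i.e. c_0 = -4, c_1 = -2, c_2 = 1/2


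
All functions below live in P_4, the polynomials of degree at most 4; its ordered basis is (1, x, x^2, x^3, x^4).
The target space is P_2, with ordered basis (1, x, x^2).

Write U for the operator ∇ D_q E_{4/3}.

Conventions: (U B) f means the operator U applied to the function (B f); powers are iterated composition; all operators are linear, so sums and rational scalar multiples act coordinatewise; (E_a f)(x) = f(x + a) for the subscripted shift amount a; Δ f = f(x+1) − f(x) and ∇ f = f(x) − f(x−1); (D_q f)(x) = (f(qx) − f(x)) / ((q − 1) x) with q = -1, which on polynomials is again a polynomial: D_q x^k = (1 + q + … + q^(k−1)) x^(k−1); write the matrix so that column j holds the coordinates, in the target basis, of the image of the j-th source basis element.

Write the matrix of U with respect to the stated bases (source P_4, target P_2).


the matrix is [[0, 0, 0, -1, -16/3]; [0, 0, 0, 2, 32/3]; [0, 0, 0, 0, 0]] (rows listed top to bottom)

image of 1: 0
image of x: 0
image of x^2: 0
image of x^3: 2x - 1
image of x^4: (32/3)x - 16/3
each image's coordinates form column j of the matrix
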